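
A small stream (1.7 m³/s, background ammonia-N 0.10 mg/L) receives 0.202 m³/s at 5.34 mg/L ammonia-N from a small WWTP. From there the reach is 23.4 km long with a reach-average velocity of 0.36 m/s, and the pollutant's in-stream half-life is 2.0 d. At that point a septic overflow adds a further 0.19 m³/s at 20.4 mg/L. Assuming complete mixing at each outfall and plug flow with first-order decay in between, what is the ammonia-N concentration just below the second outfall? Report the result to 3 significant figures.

Flow-weighted average: C = (1.700·0.1000 + 0.2020·5.340) / 1.902 = 1.249/1.902 = 0.6565 mg/L; combined flow 1.902 m³/s.
Travel time t = 23.4·1000 / 0.36 = 65000 s = 18.06 h.
Half-life 2.0 d → k = ln 2 / 2.0 = 0.3466 d⁻¹.
After decay, C = 0.6565 × e^(−kt) = 0.6565 × 0.7705 = 0.5058 mg/L.
Second outfall: C = (1.902·0.5058 + 0.1900·20.40)/2.092 = 2.313 mg/L.

2.31 mg/L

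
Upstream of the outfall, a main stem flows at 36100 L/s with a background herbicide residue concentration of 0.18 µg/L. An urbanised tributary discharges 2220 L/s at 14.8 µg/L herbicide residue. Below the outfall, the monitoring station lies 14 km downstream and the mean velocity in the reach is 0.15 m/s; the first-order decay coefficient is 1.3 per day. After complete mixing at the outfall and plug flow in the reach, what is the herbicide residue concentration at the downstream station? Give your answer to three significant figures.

Flow-weighted average: C = (36100·0.1800 + 2220·14.80) / 38320 = 39350/38320 = 1.027 µg/L.
Travel time t = 14·1000 / 0.15 = 93330 s = 25.93 h.
Applying C = C₀e^(−kt): 1.027 × 0.2455 = 0.2522 µg/L.

0.252 µg/L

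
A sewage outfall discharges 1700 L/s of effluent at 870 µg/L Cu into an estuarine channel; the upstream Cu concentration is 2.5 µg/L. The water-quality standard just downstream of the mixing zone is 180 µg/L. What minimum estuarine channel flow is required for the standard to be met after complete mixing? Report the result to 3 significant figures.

Set C_mix = 180: (Q·2.500 + 1700·870.0) / (Q + 1700) = 180
→ Q = 1700·(870.0 − 180)/(180 − 2.500) = 6608 L/s.

6610 L/s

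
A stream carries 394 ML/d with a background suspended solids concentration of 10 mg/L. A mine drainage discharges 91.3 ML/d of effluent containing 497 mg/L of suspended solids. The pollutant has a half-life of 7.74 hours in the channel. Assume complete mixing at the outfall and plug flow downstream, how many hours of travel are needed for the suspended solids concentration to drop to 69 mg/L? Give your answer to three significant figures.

4.32 h

Conservation of mass: C = (394.0·10.00 + 91.30·497.0) / 485.3 = 49320/485.3 = 101.6 mg/L.
Half-life 7.74 h → k = ln 2 / 7.74 = 0.08955 h⁻¹ = 2.149 d⁻¹.
101.6·exp(−k·t) = 69 → t = ln(101.6/69)/k = 15560 s = 4.323 h.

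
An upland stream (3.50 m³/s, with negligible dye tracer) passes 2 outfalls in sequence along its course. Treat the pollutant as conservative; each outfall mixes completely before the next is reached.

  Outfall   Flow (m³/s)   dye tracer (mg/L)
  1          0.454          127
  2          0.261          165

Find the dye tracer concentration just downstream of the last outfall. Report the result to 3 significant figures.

Below outfall 1: Q → 3.954 m³/s, C = (3.500·0 + 0.4540·127.0)/3.954 = 14.58 mg/L.
Below outfall 2: Q → 4.215 m³/s, C = (3.954·14.58 + 0.2610·165.0)/4.215 = 23.90 mg/L.

23.9 mg/L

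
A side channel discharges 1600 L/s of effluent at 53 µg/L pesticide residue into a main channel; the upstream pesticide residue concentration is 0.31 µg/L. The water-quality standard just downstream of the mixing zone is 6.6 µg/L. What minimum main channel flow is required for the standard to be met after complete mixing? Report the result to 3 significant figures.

11800 L/s

Set C_mix = 6.6: (Q·0.3100 + 1600·53.00) / (Q + 1600) = 6.6
→ Q = 1600·(53.00 − 6.6)/(6.6 − 0.3100) = 11800 L/s.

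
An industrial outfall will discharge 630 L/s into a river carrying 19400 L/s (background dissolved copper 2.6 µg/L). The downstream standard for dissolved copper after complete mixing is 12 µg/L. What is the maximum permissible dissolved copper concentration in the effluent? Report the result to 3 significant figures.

At the limit, (Qr·Cr + Qe·Cₑ)/(Qr + Qe) = 12:
Cₑ = (20030·12 − 19400·2.600) / 630.0 = 301.5 µg/L.

301 µg/L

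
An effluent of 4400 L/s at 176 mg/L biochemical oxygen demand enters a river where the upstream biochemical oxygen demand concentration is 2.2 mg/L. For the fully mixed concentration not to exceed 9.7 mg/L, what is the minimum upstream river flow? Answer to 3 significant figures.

97600 L/s

Set C_mix = 9.7: (Q·2.200 + 4400·176.0) / (Q + 4400) = 9.7
→ Q = 4400·(176.0 − 9.7)/(9.7 − 2.200) = 97560 L/s.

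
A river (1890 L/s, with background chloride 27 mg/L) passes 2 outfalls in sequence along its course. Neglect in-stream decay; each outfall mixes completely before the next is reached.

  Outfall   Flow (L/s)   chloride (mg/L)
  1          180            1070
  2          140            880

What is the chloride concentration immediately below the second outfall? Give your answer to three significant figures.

166 mg/L

After outfall 1: Q = 1890 + 180.0 = 2070 L/s; C = (1890·27.00 + 180.0·1070)/2070 = 117.7 mg/L.
After outfall 2: Q = 2070 + 140.0 = 2210 L/s; C = (2070·117.7 + 140.0·880.0)/2210 = 166.0 mg/L.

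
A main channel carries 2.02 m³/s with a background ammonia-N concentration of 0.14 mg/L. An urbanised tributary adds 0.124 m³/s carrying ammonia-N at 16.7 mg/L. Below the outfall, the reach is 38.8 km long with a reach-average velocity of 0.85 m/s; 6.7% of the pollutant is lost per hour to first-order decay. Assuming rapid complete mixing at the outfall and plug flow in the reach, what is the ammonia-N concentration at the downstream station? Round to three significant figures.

After mixing, C = (2.020·0.1400 + 0.1240·16.70) / 2.144 = 2.354/2.144 = 1.098 mg/L.
Travel time t = 38.8·1000 / 0.85 = 45650 s = 12.68 h.
6.7%/h lost → k = −ln(1 − 0.067) = 0.06935 h⁻¹.
After decay, C = 1.098 × e^(−kt) = 1.098 × 0.4151 = 0.4556 mg/L.

0.456 mg/L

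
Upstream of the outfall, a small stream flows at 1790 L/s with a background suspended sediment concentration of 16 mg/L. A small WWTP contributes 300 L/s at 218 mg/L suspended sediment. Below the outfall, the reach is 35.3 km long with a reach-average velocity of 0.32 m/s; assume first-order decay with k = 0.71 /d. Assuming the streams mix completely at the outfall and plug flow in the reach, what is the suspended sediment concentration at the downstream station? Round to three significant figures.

18.2 mg/L

Conservation of mass: C = (1790·16.00 + 300.0·218.0) / 2090 = 94040/2090 = 45.00 mg/L.
Travel time t = 35.3·1000 / 0.32 = 110300 s = 30.64 h.
Applying C = C₀e^(−kt): 45.00 × 0.4039 = 18.18 mg/L.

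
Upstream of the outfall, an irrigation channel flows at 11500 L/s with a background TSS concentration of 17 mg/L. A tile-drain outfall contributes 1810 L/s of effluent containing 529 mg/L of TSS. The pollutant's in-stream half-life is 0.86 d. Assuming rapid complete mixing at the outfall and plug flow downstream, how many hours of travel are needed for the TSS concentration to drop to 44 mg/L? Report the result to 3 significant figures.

20.2 h

Flow-weighted average: C = (11500·17.00 + 1810·529.0) / 13310 = 1153000/13310 = 86.63 mg/L.
Half-life 0.86 d → k = ln 2 / 0.86 = 0.8060 d⁻¹.
86.63·exp(−k·t) = 44 → t = ln(86.63/44)/k = 72620 s = 20.17 h.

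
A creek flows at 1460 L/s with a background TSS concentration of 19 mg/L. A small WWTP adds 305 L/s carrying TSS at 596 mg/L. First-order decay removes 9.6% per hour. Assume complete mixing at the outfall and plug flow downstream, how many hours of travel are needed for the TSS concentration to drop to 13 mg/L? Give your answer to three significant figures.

Mass balance: C = (1460·19.00 + 305.0·596.0) / 1765 = 209500/1765 = 118.7 mg/L.
9.6%/h lost → k = −ln(1 − 0.096) = 0.1009 h⁻¹.
118.7·exp(−k·t) = 13 → t = ln(118.7/13)/k = 78890 s = 21.91 h.

21.9 h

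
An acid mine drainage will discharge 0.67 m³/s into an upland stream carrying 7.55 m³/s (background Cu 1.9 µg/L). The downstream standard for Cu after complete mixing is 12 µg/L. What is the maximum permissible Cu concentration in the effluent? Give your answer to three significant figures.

At the limit, (Qr·Cr + Qe·Cₑ)/(Qr + Qe) = 12:
Cₑ = (8.220·12 − 7.550·1.900) / 0.6700 = 125.8 µg/L.

126 µg/L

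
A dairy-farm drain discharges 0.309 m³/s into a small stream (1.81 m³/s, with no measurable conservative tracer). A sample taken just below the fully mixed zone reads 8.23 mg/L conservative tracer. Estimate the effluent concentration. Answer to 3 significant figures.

56.4 mg/L

Mass balance: 1.810·0 + 0.3090·Cₑ = 2.119·8.230
→ Cₑ = (2.119·8.230 − 1.810·0) / 0.3090 = 56.44 mg/L.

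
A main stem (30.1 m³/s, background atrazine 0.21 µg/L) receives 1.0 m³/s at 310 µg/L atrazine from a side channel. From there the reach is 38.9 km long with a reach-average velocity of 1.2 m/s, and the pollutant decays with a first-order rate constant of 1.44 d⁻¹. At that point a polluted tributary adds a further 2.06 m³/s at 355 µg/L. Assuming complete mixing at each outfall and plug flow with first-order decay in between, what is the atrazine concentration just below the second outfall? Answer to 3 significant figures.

27.6 µg/L

Flow-weighted average: C = (30.10·0.2100 + 1.000·310.0) / 31.10 = 316.3/31.10 = 10.17 µg/L; combined flow 31.10 m³/s.
Travel time t = 38.9·1000 / 1.2 = 32420 s = 9.005 h.
After decay, C = 10.17 × e^(−kt) = 10.17 × 0.5826 = 5.926 µg/L.
At the second outfall, C = (31.10·5.926 + 2.060·355.0) / (31.10 + 2.060) = 27.61 µg/L.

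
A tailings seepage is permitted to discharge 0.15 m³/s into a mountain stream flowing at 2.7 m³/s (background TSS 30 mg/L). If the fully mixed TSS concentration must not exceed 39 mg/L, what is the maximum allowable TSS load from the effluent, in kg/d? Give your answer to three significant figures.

2600 kg/d

Mass balance at the limit: 2.700·30.00 + 0.1500·Cₑ = 2.850·39 → Cₑ = 201.0 mg/L.
Load = 0.1500 m³/s × 201.0 g/m³ × 86 400 s/d = 2605 kg/d.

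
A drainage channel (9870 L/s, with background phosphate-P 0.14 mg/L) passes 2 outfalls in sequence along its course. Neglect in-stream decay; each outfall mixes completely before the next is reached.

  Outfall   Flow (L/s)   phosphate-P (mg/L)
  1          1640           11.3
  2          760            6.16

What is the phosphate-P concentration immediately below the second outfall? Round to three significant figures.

Below outfall 1: Q → 11510 L/s, C = (9870·0.1400 + 1640·11.30)/11510 = 1.730 mg/L.
Below outfall 2: Q → 12270 L/s, C = (11510·1.730 + 760.0·6.160)/12270 = 2.005 mg/L.

2.00 mg/L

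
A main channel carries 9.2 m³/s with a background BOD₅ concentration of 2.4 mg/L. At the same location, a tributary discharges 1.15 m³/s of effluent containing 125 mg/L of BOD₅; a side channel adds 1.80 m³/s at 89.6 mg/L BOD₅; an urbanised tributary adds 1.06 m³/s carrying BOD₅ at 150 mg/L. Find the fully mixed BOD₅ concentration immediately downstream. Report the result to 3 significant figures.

36.8 mg/L

Mass balance: C = (9.200·2.400 + 1.150·125.0 + 1.800·89.60 + 1.060·150.0) / 13.21 = 486.1/13.21 = 36.80 mg/L.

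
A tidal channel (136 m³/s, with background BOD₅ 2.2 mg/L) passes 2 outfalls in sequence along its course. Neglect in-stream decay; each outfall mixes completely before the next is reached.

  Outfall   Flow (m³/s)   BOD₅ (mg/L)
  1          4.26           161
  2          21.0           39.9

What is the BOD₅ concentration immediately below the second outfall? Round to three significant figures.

11.3 mg/L

Below outfall 1: Q → 140.3 m³/s, C = (136.0·2.200 + 4.260·161.0)/140.3 = 7.023 mg/L.
Below outfall 2: Q → 161.3 m³/s, C = (140.3·7.023 + 21.00·39.90)/161.3 = 11.30 mg/L.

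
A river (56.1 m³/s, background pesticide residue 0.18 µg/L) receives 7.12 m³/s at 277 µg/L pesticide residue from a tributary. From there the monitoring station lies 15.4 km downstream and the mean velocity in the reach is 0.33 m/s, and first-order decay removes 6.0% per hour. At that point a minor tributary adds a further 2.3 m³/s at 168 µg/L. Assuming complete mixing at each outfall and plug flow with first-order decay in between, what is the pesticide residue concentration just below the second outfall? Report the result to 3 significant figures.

Conservation of mass: C = (56.10·0.1800 + 7.120·277.0) / 63.22 = 1982/63.22 = 31.36 µg/L; combined flow 63.22 m³/s.
Travel time t = 15.4·1000 / 0.33 = 46670 s = 12.96 h.
6.0%/h lost → k = −ln(1 − 0.06) = 0.06188 h⁻¹.
First-order decay: C = 31.36·exp(−k·t) = 31.36·0.4484 = 14.06 µg/L.
At the second outfall, C = (63.22·14.06 + 2.300·168.0) / (63.22 + 2.300) = 19.46 µg/L.

19.5 µg/L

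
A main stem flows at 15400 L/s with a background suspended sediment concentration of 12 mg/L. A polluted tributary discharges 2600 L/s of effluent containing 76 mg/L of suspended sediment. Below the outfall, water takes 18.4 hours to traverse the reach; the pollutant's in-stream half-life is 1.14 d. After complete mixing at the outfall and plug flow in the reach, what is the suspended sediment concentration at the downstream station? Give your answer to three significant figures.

Mixed concentration C = ΣQC/ΣQ = (15400·12.00 + 2600·76.00) / 18000 = 382400/18000 = 21.24 mg/L.
Half-life 1.14 d → k = ln 2 / 1.14 = 0.6080 d⁻¹.
Decay over the reach: 21.24·exp(−kt) = 21.24·0.6274 = 13.33 mg/L.

13.3 mg/L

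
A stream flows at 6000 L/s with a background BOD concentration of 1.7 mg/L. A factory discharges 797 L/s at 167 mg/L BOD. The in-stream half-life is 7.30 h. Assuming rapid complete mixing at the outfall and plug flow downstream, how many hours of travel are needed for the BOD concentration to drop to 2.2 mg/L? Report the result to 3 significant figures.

23.8 h

Mixed concentration C = ΣQC/ΣQ = (6000·1.700 + 797.0·167.0) / 6797 = 143300/6797 = 21.08 mg/L.
Half-life 7.30 h → k = ln 2 / 7.30 = 0.09495 h⁻¹ = 2.279 d⁻¹.
21.08·exp(−k·t) = 2.2 → t = ln(21.08/2.2)/k = 85690 s = 23.80 h.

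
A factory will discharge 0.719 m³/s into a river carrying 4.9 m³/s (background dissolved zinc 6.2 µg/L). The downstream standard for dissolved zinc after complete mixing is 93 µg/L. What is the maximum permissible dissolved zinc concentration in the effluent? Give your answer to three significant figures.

At the limit, (Qr·Cr + Qe·Cₑ)/(Qr + Qe) = 93:
Cₑ = (5.619·93 − 4.900·6.200) / 0.7190 = 684.5 µg/L.

685 µg/L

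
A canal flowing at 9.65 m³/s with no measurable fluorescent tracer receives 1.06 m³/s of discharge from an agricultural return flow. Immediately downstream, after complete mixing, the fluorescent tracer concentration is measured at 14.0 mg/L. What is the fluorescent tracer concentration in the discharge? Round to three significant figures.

141 mg/L

Mass balance: 9.650·0 + 1.060·Cₑ = 10.71·14.00
→ Cₑ = (10.71·14.00 − 9.650·0) / 1.060 = 141.5 mg/L.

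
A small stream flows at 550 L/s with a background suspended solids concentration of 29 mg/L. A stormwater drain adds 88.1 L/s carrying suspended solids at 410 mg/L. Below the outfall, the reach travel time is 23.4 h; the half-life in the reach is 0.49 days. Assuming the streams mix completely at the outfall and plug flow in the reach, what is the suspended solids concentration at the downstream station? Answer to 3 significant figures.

20.5 mg/L

Mass balance: C = (550.0·29.00 + 88.10·410.0) / 638.1 = 52070/638.1 = 81.60 mg/L.
Half-life 0.49 d → k = ln 2 / 0.49 = 1.415 d⁻¹.
Decay over the reach: 81.60·exp(−kt) = 81.60·0.2518 = 20.55 mg/L.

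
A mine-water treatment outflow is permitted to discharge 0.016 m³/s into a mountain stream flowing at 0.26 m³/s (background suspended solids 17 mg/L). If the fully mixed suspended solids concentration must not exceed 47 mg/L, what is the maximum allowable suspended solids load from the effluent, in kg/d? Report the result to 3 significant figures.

739 kg/d

Mass balance at the limit: 0.2600·17.00 + 0.01600·Cₑ = 0.2760·47 → Cₑ = 534.5 mg/L.
Load = 0.01600 m³/s × 534.5 g/m³ × 86 400 s/d = 738.9 kg/d.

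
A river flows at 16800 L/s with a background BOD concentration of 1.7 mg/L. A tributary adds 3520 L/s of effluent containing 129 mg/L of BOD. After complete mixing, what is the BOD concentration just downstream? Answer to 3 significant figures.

Mass balance: C = (16800·1.700 + 3520·129.0) / 20320 = 482600/20320 = 23.75 mg/L.

23.8 mg/L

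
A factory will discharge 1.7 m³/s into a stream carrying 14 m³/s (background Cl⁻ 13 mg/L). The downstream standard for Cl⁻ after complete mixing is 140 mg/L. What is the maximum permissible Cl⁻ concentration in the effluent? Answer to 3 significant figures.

1190 mg/L

At the limit, (Qr·Cr + Qe·Cₑ)/(Qr + Qe) = 140:
Cₑ = (15.70·140 − 14.00·13.00) / 1.700 = 1186 mg/L.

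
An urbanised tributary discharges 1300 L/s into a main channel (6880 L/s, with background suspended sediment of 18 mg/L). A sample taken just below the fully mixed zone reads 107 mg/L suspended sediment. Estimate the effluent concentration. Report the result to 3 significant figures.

578 mg/L

Mass balance: 6880·18.00 + 1300·Cₑ = 8180·107.0
→ Cₑ = (8180·107.0 − 6880·18.00) / 1300 = 578.0 mg/L.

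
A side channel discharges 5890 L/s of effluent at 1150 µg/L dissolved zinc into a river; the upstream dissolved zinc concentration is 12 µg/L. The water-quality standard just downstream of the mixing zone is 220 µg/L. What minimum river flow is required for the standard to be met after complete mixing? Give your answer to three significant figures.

Set C_mix = 220: (Q·12.00 + 5890·1150) / (Q + 5890) = 220
→ Q = 5890·(1150 − 220)/(220 − 12.00) = 26340 L/s.

26300 L/s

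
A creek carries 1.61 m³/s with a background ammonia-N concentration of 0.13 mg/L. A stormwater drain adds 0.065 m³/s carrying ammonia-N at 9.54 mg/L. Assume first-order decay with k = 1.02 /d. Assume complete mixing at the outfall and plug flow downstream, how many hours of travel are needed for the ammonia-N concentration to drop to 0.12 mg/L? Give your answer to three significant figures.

33.4 h

Conservation of mass: C = (1.610·0.1300 + 0.06500·9.540) / 1.675 = 0.8294/1.675 = 0.4952 mg/L.
0.4952·exp(−k·t) = 0.12 → t = ln(0.4952/0.12)/k = 120100 s = 33.35 h.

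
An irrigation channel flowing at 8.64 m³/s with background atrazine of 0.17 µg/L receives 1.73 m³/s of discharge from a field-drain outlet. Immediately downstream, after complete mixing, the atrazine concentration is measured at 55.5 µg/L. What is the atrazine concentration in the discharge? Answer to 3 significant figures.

Mass balance: 8.640·0.1700 + 1.730·Cₑ = 10.37·55.50
→ Cₑ = (10.37·55.50 − 8.640·0.1700) / 1.730 = 331.8 µg/L.

332 µg/L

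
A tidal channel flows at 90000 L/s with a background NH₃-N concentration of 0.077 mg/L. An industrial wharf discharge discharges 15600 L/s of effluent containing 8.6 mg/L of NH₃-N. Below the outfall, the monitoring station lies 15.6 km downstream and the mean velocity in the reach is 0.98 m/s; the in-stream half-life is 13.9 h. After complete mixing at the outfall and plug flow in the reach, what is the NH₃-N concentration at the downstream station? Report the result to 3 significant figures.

Mixed concentration C = ΣQC/ΣQ = (90000·0.07700 + 15600·8.600) / 105600 = 141100/105600 = 1.336 mg/L.
Travel time t = 15.6·1000 / 0.98 = 15920 s = 4.422 h.
Half-life 13.9 h → k = ln 2 / 13.9 = 0.04987 h⁻¹ = 1.197 d⁻¹.
Decay over the reach: 1.336·exp(−kt) = 1.336·0.8021 = 1.072 mg/L.

1.07 mg/L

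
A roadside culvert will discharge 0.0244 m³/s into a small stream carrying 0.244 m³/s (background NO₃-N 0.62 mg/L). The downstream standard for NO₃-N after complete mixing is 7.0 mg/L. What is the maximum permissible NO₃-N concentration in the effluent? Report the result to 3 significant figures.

At the limit, (Qr·Cr + Qe·Cₑ)/(Qr + Qe) = 7.0:
Cₑ = (0.2684·7.0 − 0.2440·0.6200) / 0.02440 = 70.80 mg/L.

70.8 mg/L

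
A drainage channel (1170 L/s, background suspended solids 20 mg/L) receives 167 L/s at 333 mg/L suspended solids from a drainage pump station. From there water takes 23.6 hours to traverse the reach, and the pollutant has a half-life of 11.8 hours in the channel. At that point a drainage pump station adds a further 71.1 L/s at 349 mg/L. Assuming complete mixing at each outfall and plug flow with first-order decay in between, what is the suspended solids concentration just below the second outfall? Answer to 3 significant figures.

31.7 mg/L

Flow-weighted average: C = (1170·20.00 + 167.0·333.0) / 1337 = 79010/1337 = 59.10 mg/L; combined flow 1337 L/s.
Half-life 11.8 h → k = ln 2 / 11.8 = 0.05874 h⁻¹ = 1.410 d⁻¹.
Applying C = C₀e^(−kt): 59.10 × 0.2500 = 14.77 mg/L.
At the second outfall, C = (1337·14.77 + 71.10·349.0) / (1337 + 71.10) = 31.65 mg/L.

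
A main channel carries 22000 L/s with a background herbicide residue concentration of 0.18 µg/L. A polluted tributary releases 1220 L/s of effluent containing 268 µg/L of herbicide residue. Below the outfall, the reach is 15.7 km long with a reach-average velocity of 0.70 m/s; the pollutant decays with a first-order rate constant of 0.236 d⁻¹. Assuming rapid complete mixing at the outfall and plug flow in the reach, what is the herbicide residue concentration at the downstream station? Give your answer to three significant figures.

After mixing, C = (22000·0.1800 + 1220·268.0) / 23220 = 330900/23220 = 14.25 µg/L.
Travel time t = 15.7·1000 / 0.70 = 22430 s = 6.230 h.
Decay over the reach: 14.25·exp(−kt) = 14.25·0.9406 = 13.40 µg/L.

13.4 µg/L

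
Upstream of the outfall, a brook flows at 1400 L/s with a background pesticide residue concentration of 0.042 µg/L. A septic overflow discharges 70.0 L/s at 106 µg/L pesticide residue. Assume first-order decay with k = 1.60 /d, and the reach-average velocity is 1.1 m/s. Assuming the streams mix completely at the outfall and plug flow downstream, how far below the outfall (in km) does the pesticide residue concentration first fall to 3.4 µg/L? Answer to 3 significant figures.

23.9 km

Conservation of mass: C = (1400·0.04200 + 70.00·106.0) / 1470 = 7479/1470 = 5.088 µg/L.
Set 5.088·exp(−k·t) = 3.4 → t = ln(5.088/3.4)/k = 21760 s = 6.046 h.
Distance = v·t = 1.1·21760 = 23940 m = 23.94 km.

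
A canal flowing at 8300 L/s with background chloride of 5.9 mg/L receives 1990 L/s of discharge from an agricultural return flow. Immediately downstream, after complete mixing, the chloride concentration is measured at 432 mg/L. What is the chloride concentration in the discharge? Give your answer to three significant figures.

Mass balance: 8300·5.900 + 1990·Cₑ = 10290·432.0
→ Cₑ = (10290·432.0 − 8300·5.900) / 1990 = 2209 mg/L.

2210 mg/L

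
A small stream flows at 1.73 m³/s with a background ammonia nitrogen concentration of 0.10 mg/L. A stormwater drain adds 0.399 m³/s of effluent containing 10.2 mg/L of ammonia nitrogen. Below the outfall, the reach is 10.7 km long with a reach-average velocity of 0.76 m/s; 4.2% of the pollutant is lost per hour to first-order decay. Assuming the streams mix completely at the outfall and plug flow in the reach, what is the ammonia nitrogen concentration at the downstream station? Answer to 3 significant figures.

1.69 mg/L

Flow-weighted average: C = (1.730·0.1000 + 0.3990·10.20) / 2.129 = 4.243/2.129 = 1.993 mg/L.
Travel time t = 10.7·1000 / 0.76 = 14080 s = 3.911 h.
4.2%/h lost → k = −ln(1 − 0.042) = 0.04291 h⁻¹.
After decay, C = 1.993 × e^(−kt) = 1.993 × 0.8455 = 1.685 mg/L.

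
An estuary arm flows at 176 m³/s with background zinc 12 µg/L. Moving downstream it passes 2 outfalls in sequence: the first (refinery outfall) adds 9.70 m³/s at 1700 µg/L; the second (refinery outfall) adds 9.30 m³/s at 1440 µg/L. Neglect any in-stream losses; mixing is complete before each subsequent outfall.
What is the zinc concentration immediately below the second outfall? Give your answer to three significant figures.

After outfall 1: Q = 176.0 + 9.700 = 185.7 m³/s; C = (176.0·12.00 + 9.700·1700)/185.7 = 100.2 µg/L.
After outfall 2: Q = 185.7 + 9.300 = 195.0 m³/s; C = (185.7·100.2 + 9.300·1440)/195.0 = 164.1 µg/L.

164 µg/L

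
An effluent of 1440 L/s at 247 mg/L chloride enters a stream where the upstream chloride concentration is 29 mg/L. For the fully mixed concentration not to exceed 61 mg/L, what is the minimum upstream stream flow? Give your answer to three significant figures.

Set C_mix = 61: (Q·29.00 + 1440·247.0) / (Q + 1440) = 61
→ Q = 1440·(247.0 − 61)/(61 − 29.00) = 8370 L/s.

8370 L/s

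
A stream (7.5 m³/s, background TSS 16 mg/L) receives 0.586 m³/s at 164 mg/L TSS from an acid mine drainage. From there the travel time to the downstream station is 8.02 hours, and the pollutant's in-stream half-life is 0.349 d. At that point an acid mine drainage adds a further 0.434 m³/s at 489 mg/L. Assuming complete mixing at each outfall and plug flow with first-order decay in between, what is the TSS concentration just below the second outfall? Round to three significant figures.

Mass balance: C = (7.500·16.00 + 0.5860·164.0) / 8.086 = 216.1/8.086 = 26.73 mg/L; combined flow 8.086 m³/s.
Half-life 0.349 d → k = ln 2 / 0.349 = 1.986 d⁻¹.
First-order decay: C = 26.73·exp(−k·t) = 26.73·0.5149 = 13.76 mg/L.
At the second outfall, C = (8.086·13.76 + 0.4340·489.0) / (8.086 + 0.4340) = 37.97 mg/L.

38.0 mg/L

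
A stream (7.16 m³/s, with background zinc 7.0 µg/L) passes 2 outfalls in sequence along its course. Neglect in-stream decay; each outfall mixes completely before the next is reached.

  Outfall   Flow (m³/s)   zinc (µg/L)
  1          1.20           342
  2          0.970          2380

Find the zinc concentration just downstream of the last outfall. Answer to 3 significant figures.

297 µg/L

After outfall 1: Q = 7.160 + 1.200 = 8.360 m³/s; C = (7.160·7.000 + 1.200·342.0)/8.360 = 55.09 µg/L.
After outfall 2: Q = 8.360 + 0.9700 = 9.330 m³/s; C = (8.360·55.09 + 0.9700·2380)/9.330 = 296.8 µg/L.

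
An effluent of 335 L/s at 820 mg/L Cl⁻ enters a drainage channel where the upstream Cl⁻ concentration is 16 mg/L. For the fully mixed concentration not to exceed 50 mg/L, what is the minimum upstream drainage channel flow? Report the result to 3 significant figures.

Set C_mix = 50: (Q·16.00 + 335.0·820.0) / (Q + 335.0) = 50
→ Q = 335.0·(820.0 − 50)/(50 − 16.00) = 7587 L/s.

7590 L/s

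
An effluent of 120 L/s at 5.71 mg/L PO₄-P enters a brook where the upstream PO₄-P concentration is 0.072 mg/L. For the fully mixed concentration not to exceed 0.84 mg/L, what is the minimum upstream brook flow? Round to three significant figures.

761 L/s

Set C_mix = 0.84: (Q·0.07200 + 120.0·5.710) / (Q + 120.0) = 0.84
→ Q = 120.0·(5.710 − 0.84)/(0.84 − 0.07200) = 760.9 L/s.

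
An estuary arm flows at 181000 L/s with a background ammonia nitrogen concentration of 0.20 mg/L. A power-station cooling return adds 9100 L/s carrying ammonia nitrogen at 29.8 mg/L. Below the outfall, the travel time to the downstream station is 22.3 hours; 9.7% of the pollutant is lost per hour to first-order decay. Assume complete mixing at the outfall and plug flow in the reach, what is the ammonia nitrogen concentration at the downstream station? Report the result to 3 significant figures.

Flow-weighted average: C = (181000·0.2000 + 9100·29.80) / 190100 = 307400/190100 = 1.617 mg/L.
9.7%/h lost → k = −ln(1 − 0.097) = 0.1020 h⁻¹.
After decay, C = 1.617 × e^(−kt) = 1.617 × 0.1028 = 0.1662 mg/L.

0.166 mg/L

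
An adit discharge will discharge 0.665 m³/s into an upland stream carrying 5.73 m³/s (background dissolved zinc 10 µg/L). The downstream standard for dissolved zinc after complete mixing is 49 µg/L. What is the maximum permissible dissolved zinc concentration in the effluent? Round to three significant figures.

385 µg/L

At the limit, (Qr·Cr + Qe·Cₑ)/(Qr + Qe) = 49:
Cₑ = (6.395·49 − 5.730·10.00) / 0.6650 = 385.0 µg/L.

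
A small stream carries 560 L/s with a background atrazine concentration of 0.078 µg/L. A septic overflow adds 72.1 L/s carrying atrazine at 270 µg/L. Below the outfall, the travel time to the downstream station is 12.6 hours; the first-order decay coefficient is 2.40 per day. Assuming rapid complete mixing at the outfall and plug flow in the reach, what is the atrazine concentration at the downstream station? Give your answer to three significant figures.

8.76 µg/L

Flow-weighted average: C = (560.0·0.07800 + 72.10·270.0) / 632.1 = 19510/632.1 = 30.87 µg/L.
Decay over the reach: 30.87·exp(−kt) = 30.87·0.2837 = 8.755 µg/L.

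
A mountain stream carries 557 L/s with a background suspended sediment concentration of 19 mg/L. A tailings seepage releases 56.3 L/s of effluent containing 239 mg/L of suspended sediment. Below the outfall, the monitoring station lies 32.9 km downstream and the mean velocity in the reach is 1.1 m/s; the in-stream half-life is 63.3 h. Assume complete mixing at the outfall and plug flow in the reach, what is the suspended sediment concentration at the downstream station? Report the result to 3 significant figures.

35.8 mg/L

After mixing, C = (557.0·19.00 + 56.30·239.0) / 613.3 = 24040/613.3 = 39.20 mg/L.
Travel time t = 32.9·1000 / 1.1 = 29910 s = 8.308 h.
Half-life 63.3 h → k = ln 2 / 63.3 = 0.01095 h⁻¹ = 0.2628 d⁻¹.
First-order decay: C = 39.20·exp(−k·t) = 39.20·0.9130 = 35.79 mg/L.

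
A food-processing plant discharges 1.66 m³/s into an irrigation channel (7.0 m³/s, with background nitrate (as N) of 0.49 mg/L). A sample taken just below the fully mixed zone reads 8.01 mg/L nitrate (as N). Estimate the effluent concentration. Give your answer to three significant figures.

Mass balance: 7.000·0.4900 + 1.660·Cₑ = 8.660·8.010
→ Cₑ = (8.660·8.010 − 7.000·0.4900) / 1.660 = 39.72 mg/L.

39.7 mg/L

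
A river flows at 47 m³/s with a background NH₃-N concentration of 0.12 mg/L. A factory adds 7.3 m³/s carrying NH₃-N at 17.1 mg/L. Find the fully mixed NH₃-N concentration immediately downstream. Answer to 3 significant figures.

2.40 mg/L

Mass balance: C = (47.00·0.1200 + 7.300·17.10) / 54.30 = 130.5/54.30 = 2.403 mg/L.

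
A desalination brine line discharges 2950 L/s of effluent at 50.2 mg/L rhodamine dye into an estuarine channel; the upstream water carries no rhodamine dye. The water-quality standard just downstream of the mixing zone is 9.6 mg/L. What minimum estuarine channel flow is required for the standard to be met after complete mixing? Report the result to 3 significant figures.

12500 L/s

Set C_mix = 9.6: (Q·0 + 2950·50.20) / (Q + 2950) = 9.6
→ Q = 2950·(50.20 − 9.6)/(9.6 − 0) = 12480 L/s.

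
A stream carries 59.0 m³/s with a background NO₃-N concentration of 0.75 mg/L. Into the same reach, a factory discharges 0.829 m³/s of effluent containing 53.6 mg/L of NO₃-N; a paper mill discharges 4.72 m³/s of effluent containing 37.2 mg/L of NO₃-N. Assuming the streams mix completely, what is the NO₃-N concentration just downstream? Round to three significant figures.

4.09 mg/L

Mass balance: C = (59.00·0.7500 + 0.8290·53.60 + 4.720·37.20) / 64.55 = 264.3/64.55 = 4.094 mg/L.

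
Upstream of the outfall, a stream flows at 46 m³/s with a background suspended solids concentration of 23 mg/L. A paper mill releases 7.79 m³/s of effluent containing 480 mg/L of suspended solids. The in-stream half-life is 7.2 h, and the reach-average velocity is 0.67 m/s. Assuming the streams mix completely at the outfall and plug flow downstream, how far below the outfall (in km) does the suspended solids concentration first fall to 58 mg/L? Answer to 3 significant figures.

10.8 km

After mixing, C = (46.00·23.00 + 7.790·480.0) / 53.79 = 4797/53.79 = 89.18 mg/L.
Half-life 7.2 h → k = ln 2 / 7.2 = 0.09627 h⁻¹ = 2.310 d⁻¹.
Set 89.18·exp(−k·t) = 58 → t = ln(89.18/58)/k = 16090 s = 4.469 h.
Distance = v·t = 0.67·16090 = 10780 m = 10.78 km.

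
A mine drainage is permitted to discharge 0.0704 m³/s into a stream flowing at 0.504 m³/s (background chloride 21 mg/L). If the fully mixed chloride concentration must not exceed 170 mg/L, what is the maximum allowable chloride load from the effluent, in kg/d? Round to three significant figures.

7520 kg/d

Mass balance at the limit: 0.5040·21.00 + 0.07040·Cₑ = 0.5744·170 → Cₑ = 1237 mg/L.
Load = 0.07040 m³/s × 1237 g/m³ × 86 400 s/d = 7522 kg/d.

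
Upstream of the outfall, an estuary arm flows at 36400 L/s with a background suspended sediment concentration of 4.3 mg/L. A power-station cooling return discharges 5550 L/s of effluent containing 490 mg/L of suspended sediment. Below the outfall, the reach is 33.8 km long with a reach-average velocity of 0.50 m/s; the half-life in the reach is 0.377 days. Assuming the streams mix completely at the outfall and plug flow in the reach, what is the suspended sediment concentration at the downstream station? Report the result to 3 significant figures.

Flow-weighted average: C = (36400·4.300 + 5550·490.0) / 41950 = 2876000/41950 = 68.56 mg/L.
Travel time t = 33.8·1000 / 0.50 = 67600 s = 18.78 h.
Half-life 0.377 d → k = ln 2 / 0.377 = 1.839 d⁻¹.
First-order decay: C = 68.56·exp(−k·t) = 68.56·0.2373 = 16.27 mg/L.

16.3 mg/L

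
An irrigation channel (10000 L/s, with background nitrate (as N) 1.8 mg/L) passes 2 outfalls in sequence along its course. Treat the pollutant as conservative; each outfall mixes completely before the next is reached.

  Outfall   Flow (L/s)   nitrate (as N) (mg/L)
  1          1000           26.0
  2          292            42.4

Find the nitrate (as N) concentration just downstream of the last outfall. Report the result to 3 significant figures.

4.99 mg/L

Below outfall 1: Q → 11000 L/s, C = (10000·1.800 + 1000·26.00)/11000 = 4.000 mg/L.
Below outfall 2: Q → 11290 L/s, C = (11000·4.000 + 292.0·42.40)/11290 = 4.993 mg/L.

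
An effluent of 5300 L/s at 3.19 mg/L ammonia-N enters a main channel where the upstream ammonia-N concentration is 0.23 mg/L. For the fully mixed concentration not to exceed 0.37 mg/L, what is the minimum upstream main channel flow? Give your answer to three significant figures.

Set C_mix = 0.37: (Q·0.2300 + 5300·3.190) / (Q + 5300) = 0.37
→ Q = 5300·(3.190 − 0.37)/(0.37 − 0.2300) = 106800 L/s.

107000 L/s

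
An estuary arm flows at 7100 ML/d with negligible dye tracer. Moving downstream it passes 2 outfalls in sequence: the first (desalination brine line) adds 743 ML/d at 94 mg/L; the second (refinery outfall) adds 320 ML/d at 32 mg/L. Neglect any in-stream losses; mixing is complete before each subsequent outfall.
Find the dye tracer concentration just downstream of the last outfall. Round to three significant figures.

9.81 mg/L

After outfall 1: Q = 7100 + 743.0 = 7843 ML/d; C = (7100·0 + 743.0·94.00)/7843 = 8.905 mg/L.
After outfall 2: Q = 7843 + 320.0 = 8163 ML/d; C = (7843·8.905 + 320.0·32.00)/8163 = 9.810 mg/L.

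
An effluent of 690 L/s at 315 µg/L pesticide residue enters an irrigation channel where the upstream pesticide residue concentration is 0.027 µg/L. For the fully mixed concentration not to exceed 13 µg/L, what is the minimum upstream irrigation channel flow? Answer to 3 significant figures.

16100 L/s

Set C_mix = 13: (Q·0.02700 + 690.0·315.0) / (Q + 690.0) = 13
→ Q = 690.0·(315.0 − 13)/(13 − 0.02700) = 16060 L/s.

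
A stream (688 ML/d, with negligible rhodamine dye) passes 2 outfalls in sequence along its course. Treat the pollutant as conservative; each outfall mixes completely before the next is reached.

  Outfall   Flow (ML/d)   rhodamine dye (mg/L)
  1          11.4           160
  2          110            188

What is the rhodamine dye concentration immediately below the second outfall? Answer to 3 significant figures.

Outfall 1: combined Q = 699.4 ML/d; C = (688.0·0 + 11.40·160.0)/699.4 = 2.608 mg/L.
Outfall 2: combined Q = 809.4 ML/d; C = (699.4·2.608 + 110.0·188.0)/809.4 = 27.80 mg/L.

27.8 mg/L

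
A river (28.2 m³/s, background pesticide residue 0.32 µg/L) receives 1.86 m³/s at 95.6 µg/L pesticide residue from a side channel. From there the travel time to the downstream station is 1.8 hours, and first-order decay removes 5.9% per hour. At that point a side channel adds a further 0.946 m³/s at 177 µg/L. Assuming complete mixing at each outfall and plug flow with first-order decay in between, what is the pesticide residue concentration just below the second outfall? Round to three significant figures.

10.8 µg/L

Mixed concentration C = ΣQC/ΣQ = (28.20·0.3200 + 1.860·95.60) / 30.06 = 186.8/30.06 = 6.216 µg/L; combined flow 30.06 m³/s.
5.9%/h lost → k = −ln(1 − 0.059) = 0.06081 h⁻¹.
Decay over the reach: 6.216·exp(−kt) = 6.216·0.8963 = 5.571 µg/L.
At the second outfall, C = (30.06·5.571 + 0.9460·177.0) / (30.06 + 0.9460) = 10.80 µg/L.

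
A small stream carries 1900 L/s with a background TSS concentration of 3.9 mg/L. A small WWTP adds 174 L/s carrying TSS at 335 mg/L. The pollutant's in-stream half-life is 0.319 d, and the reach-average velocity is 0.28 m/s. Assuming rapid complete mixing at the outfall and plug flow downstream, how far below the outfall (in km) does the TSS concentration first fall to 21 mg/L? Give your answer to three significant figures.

4.58 km

After mixing, C = (1900·3.900 + 174.0·335.0) / 2074 = 65700/2074 = 31.68 mg/L.
Half-life 0.319 d → k = ln 2 / 0.319 = 2.173 d⁻¹.
Set 31.68·exp(−k·t) = 21 → t = ln(31.68/21)/k = 16350 s = 4.541 h.
Distance = v·t = 0.28·16350 = 4577 m = 4.577 km.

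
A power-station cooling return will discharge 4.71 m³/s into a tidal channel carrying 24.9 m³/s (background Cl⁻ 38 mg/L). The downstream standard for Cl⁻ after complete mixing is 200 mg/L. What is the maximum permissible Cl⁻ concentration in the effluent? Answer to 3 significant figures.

At the limit, (Qr·Cr + Qe·Cₑ)/(Qr + Qe) = 200:
Cₑ = (29.61·200 − 24.90·38.00) / 4.710 = 1056 mg/L.

1060 mg/L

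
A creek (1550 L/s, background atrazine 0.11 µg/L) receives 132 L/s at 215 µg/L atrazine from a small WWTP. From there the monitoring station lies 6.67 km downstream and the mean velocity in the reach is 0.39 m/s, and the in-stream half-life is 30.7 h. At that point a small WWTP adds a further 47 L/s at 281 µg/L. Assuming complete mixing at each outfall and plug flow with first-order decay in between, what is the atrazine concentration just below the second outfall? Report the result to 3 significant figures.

22.5 µg/L

Mixed concentration C = ΣQC/ΣQ = (1550·0.1100 + 132.0·215.0) / 1682 = 28550/1682 = 16.97 µg/L; combined flow 1682 L/s.
Travel time t = 6.67·1000 / 0.39 = 17100 s = 4.751 h.
Half-life 30.7 h → k = ln 2 / 30.7 = 0.02258 h⁻¹ = 0.5419 d⁻¹.
First-order decay: C = 16.97·exp(−k·t) = 16.97·0.8983 = 15.25 µg/L.
At the second outfall, C = (1682·15.25 + 47.00·281.0) / (1682 + 47.00) = 22.47 µg/L.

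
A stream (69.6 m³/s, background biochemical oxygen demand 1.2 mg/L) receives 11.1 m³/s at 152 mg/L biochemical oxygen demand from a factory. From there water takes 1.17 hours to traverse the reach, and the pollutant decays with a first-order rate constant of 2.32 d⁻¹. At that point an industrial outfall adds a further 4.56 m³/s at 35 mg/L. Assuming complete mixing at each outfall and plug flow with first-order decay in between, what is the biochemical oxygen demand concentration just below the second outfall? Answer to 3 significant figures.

20.4 mg/L

Mass balance: C = (69.60·1.200 + 11.10·152.0) / 80.70 = 1771/80.70 = 21.94 mg/L; combined flow 80.70 m³/s.
First-order decay: C = 21.94·exp(−k·t) = 21.94·0.8931 = 19.60 mg/L.
At the second outfall, C = (80.70·19.60 + 4.560·35.00) / (80.70 + 4.560) = 20.42 mg/L.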